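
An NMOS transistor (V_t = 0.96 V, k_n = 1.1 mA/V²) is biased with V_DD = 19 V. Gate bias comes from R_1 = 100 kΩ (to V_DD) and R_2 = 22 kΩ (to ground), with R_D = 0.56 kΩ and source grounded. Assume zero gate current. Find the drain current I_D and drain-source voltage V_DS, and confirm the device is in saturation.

I_D ≈ 3.3 mA, V_DS ≈ 17 V

V_G = V_DD·R_2/(R_1+R_2) = 19×22/122 = 3.43 V. With the source grounded, V_GS = V_G = 3.43 V.
Assume saturation: I_D = (k_n/2)(V_GS − V_t)² = (1.1/2)×(3.43 − 0.96)² = 0.55×2.47² = 3.35 mA.
V_DS = V_DD − I_D·R_D = 19 − 3.35×0.56 = 17.1 V.
Saturation requires V_DS ≥ V_GS − V_t = 2.47 V; 17.1 ≥ 2.47 ✓.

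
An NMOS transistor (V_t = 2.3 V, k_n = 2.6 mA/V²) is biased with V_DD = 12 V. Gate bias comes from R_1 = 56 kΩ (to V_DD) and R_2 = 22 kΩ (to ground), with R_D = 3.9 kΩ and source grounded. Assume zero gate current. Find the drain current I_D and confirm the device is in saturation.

V_G = V_DD·R_2/(R_1+R_2) = 12×22/78 = 3.38 V. With the source grounded, V_GS = V_G = 3.38 V.
Assume saturation: I_D = (k_n/2)(V_GS − V_t)² = (2.6/2)×(3.38 − 2.3)² = 1.3×1.08² = 1.53 mA.
V_DS = V_DD − I_D·R_D = 12 − 1.53×3.9 = 6.04 V.
Saturation requires V_DS ≥ V_GS − V_t = 1.08 V; 6.04 ≥ 1.08 ✓.

I_D ≈ 1.5 mA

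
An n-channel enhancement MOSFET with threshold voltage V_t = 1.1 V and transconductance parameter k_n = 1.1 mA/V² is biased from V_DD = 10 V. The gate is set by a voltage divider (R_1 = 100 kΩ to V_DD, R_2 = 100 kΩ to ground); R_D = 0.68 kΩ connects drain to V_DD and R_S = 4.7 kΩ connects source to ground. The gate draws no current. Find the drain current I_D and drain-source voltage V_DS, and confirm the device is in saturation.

V_G = V_DD·R_2/(R_1+R_2) = 10×100/200 = 5 V.
Assume saturation: I_D = (k_n/2)(V_GS − V_t)² with V_GS = V_G − I_D·R_S = 5 − 4.7·I_D.
Substituting gives 12.1·I_D² − 21.2·I_D + 8.37 = 0, with roots I_D = 0.606 or 1.14 mA.
The root I_D = 1.14 mA gives V_GS = -0.337 V ≤ V_t, so take I_D = 0.606 mA.
Then V_GS = 2.15 V and V_DS = V_DD − I_D(R_D+R_S) = 10 − 0.606×5.38 = 6.74 V.
Saturation requires V_DS ≥ V_GS − V_t = 1.05 V; 6.74 ≥ 1.05 ✓.

I_D ≈ 0.61 mA, V_DS ≈ 6.7 V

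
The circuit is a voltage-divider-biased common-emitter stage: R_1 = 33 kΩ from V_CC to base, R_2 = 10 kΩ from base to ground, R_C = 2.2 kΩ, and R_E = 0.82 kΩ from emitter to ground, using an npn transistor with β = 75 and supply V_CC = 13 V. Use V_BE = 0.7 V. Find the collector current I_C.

I_C ≈ 2.5 mA

Thevenize the base divider: V_Th = V_CC·R_2/(R_1+R_2) = 13×10/43 = 3.02 V, R_Th = R_1‖R_2 = 7.67 kΩ.
Base-emitter loop: V_Th = I_B·R_Th + V_BE + (β+1)I_B·R_E, so I_B = (3.02 − 0.7) / (7.67 + 76×0.82) = 0.0332 mA.
I_C = β·I_B = 75×0.0332 = 2.49 mA, and I_E = (β+1)I_B = 2.52 mA.
V_CE = V_CC − I_C·R_C − I_E·R_E = 13 − 2.49×2.2 − 2.52×0.82 = 5.45 V.
V_CE = 5.45 V > 0.2 V confirms active-region operation.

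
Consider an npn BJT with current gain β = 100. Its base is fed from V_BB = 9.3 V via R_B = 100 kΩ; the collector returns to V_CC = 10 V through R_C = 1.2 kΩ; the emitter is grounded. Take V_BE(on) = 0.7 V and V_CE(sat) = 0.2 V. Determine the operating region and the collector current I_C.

saturation; I_C ≈ 8.2 mA

Assume active: I_B = (9.3 − 0.7)/100 = 0.086 mA, giving I_C = β·I_B = 8.6 mA.
But then V_CE = 10 − 8.6×1.2 = -0.32 V < V_CE(sat) = 0.2 V — impossible in the active region.
So the transistor is saturated. With V_CE = 0.2 V, I_C = (V_CC − 0.2)/R_C = 9.8/1.2 = 8.17 mA.
Check: β·I_B = 8.6 mA > I_C = 8.17 mA, confirming saturation.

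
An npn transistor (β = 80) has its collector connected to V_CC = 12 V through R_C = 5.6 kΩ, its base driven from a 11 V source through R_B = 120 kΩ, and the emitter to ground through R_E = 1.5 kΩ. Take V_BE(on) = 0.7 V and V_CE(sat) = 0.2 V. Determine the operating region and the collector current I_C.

saturation; I_C ≈ 1.6 mA

Assume active: I_B = (11 − 0.7)/(120 + 81×1.5) = 0.0427 mA, I_C = β·I_B = 3.41 mA.
Then V_CE = 12 − 3.41×5.6 − 3.45×1.5 = -12.3 V < 0.2 V — the active assumption fails.
Re-solve with V_CE = 0.2 V. KCL at the emitter: V_E/R_E = (V_BB−0.7−V_E)/R_B + (V_CC−0.2−V_E)/R_C, giving V_E = 2.57 V.
I_C = (V_CC − 0.2 − V_E)/R_C = (11.8 − 2.57)/5.6 = 1.65 mA.
Check: I_B = (10.3 − 2.57)/120 = 0.0644 mA, and β·I_B = 5.15 mA > I_C, confirming saturation.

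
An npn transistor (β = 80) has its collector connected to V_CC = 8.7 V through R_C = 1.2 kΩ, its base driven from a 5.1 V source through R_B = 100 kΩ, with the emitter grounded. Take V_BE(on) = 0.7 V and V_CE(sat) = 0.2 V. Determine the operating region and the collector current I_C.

active; I_C ≈ 3.5 mA

Assume active. Base-emitter loop: I_B = (V_BB − V_BE)/R_B = (5.1 − 0.7)/100 = 0.044 mA.
I_C = β·I_B = 80×0.044 = 3.52 mA.
V_CE = V_CC − I_C·R_C = 8.7 − 3.52×1.2 = 4.48 V > V_CE(sat), so the active-region assumption holds.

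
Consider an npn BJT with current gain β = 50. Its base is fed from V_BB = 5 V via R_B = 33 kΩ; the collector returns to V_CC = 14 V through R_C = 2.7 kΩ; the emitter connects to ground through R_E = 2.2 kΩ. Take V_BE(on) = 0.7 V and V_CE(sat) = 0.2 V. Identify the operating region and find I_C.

Assume active. Base-emitter loop: I_B = (V_BB − V_BE)/(R_B + (β+1)R_E) = (5 − 0.7)/(33 + 51×2.2) = 0.0296 mA.
I_C = β·I_B = 50×0.0296 = 1.48 mA.
V_CE = V_CC − I_C·R_C − I_E·R_E = 14 − 1.48×2.7 − 1.51×2.2 = 6.68 V > V_CE(sat), so the active-region assumption holds.

active; I_C ≈ 1.5 mA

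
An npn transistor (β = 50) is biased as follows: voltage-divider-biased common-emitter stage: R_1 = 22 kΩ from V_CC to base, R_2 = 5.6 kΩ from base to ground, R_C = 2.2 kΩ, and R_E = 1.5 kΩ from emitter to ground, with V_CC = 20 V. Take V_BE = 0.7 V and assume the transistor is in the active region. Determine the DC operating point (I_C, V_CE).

Thevenize the base divider: V_Th = V_CC·R_2/(R_1+R_2) = 20×5.6/27.6 = 4.06 V, R_Th = R_1‖R_2 = 4.46 kΩ.
Base-emitter loop: V_Th = I_B·R_Th + V_BE + (β+1)I_B·R_E, so I_B = (4.06 − 0.7) / (4.46 + 51×1.5) = 0.0415 mA.
I_C = β·I_B = 50×0.0415 = 2.07 mA, and I_E = (β+1)I_B = 2.12 mA.
V_CE = V_CC − I_C·R_C − I_E·R_E = 20 − 2.07×2.2 − 2.12×1.5 = 12.3 V.
V_CE = 12.3 V > 0.2 V confirms active-region operation.

I_C ≈ 2.1 mA, V_CE ≈ 12 V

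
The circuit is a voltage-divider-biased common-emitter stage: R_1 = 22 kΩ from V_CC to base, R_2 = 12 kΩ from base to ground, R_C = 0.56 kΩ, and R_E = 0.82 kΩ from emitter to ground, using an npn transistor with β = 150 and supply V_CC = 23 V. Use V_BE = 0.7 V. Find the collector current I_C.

I_C ≈ 8.5 mA

Thevenize the base divider: V_Th = V_CC·R_2/(R_1+R_2) = 23×12/34 = 8.12 V, R_Th = R_1‖R_2 = 7.76 kΩ.
Base-emitter loop: V_Th = I_B·R_Th + V_BE + (β+1)I_B·R_E, so I_B = (8.12 − 0.7) / (7.76 + 151×0.82) = 0.0564 mA.
I_C = β·I_B = 150×0.0564 = 8.46 mA, and I_E = (β+1)I_B = 8.51 mA.
V_CE = V_CC − I_C·R_C − I_E·R_E = 23 − 8.46×0.56 − 8.51×0.82 = 11.3 V.
V_CE = 11.3 V > 0.2 V confirms active-region operation.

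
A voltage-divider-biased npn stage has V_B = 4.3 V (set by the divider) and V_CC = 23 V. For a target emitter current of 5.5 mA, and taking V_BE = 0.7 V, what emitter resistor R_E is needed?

V_E = V_B − V_BE = 4.3 − 0.7 = 3.6 V.
R_E = V_E / I_E = 3.6 / 5.5 = 0.655 kΩ.

R_E ≈ 0.65 kΩ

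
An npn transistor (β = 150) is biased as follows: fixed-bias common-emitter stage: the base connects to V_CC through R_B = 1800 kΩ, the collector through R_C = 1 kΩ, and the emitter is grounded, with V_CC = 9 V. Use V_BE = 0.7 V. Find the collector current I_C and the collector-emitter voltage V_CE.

I_C ≈ 0.69 mA, V_CE ≈ 8.3 V

Base loop: V_CC = I_B·R_B + V_BE, so I_B = (9 − 0.7)/1800 kΩ = 0.00461 mA.
In the active region I_C = β·I_B = 150 × 0.00461 = 0.692 mA.
Collector loop: V_CE = V_CC − I_C·R_C = 9 − 0.692×1 = 8.31 V.
Since V_CE = 8.31 V > V_CE(sat) ≈ 0.2 V, the transistor is in the active region as assumed.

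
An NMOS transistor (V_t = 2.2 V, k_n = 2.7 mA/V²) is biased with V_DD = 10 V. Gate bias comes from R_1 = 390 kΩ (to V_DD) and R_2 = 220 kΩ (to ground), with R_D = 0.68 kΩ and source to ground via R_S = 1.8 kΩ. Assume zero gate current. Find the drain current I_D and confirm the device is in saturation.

V_G = V_DD·R_2/(R_1+R_2) = 10×220/610 = 3.61 V.
Assume saturation: I_D = (k_n/2)(V_GS − V_t)² with V_GS = V_G − I_D·R_S = 3.61 − 1.8·I_D.
Substituting gives 4.37·I_D² − 7.84·I_D + 2.67 = 0, with roots I_D = 0.458 or 1.33 mA.
The root I_D = 1.33 mA gives V_GS = 1.21 V ≤ V_t, so take I_D = 0.458 mA.
Then V_GS = 2.78 V and V_DS = V_DD − I_D(R_D+R_S) = 10 − 0.458×2.48 = 8.86 V.
Saturation requires V_DS ≥ V_GS − V_t = 0.582 V; 8.86 ≥ 0.582 ✓.

I_D ≈ 0.46 mA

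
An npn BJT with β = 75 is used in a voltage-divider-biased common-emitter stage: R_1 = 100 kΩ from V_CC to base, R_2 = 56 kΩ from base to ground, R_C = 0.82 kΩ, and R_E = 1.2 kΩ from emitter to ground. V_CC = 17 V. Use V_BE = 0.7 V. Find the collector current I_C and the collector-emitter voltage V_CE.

Thevenize the base divider: V_Th = V_CC·R_2/(R_1+R_2) = 17×56/156 = 6.1 V, R_Th = R_1‖R_2 = 35.9 kΩ.
Base-emitter loop: V_Th = I_B·R_Th + V_BE + (β+1)I_B·R_E, so I_B = (6.1 − 0.7) / (35.9 + 76×1.2) = 0.0425 mA.
I_C = β·I_B = 75×0.0425 = 3.19 mA, and I_E = (β+1)I_B = 3.23 mA.
V_CE = V_CC − I_C·R_C − I_E·R_E = 17 − 3.19×0.82 − 3.23×1.2 = 10.5 V.
V_CE = 10.5 V > 0.2 V confirms active-region operation.

I_C ≈ 3.2 mA, V_CE ≈ 11 V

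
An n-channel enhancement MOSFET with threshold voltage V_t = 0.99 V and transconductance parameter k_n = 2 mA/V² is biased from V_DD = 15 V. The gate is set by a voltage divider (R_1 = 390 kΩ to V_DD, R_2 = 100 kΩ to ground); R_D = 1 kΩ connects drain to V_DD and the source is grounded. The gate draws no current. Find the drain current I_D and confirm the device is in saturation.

I_D ≈ 4.3 mA

V_G = V_DD·R_2/(R_1+R_2) = 15×100/490 = 3.06 V. With the source grounded, V_GS = V_G = 3.06 V.
Assume saturation: I_D = (k_n/2)(V_GS − V_t)² = (2/2)×(3.06 − 0.99)² = 1×2.07² = 4.29 mA.
V_DS = V_DD − I_D·R_D = 15 − 4.29×1 = 10.7 V.
Saturation requires V_DS ≥ V_GS − V_t = 2.07 V; 10.7 ≥ 2.07 ✓.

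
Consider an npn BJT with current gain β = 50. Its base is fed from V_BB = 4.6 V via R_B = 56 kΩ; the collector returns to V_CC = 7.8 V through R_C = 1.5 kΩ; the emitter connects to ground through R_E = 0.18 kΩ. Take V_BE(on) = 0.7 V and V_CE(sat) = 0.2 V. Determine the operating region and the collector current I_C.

active; I_C ≈ 3 mA

Assume active. Base-emitter loop: I_B = (V_BB − V_BE)/(R_B + (β+1)R_E) = (4.6 − 0.7)/(56 + 51×0.18) = 0.0598 mA.
I_C = β·I_B = 50×0.0598 = 2.99 mA.
V_CE = V_CC − I_C·R_C − I_E·R_E = 7.8 − 2.99×1.5 − 3.05×0.18 = 2.76 V > V_CE(sat), so the active-region assumption holds.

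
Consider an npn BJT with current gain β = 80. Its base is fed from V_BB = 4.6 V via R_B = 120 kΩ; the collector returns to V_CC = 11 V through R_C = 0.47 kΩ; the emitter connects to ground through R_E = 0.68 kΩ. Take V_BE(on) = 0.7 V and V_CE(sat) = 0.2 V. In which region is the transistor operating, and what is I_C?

Assume active. Base-emitter loop: I_B = (V_BB − V_BE)/(R_B + (β+1)R_E) = (4.6 − 0.7)/(120 + 81×0.68) = 0.0223 mA.
I_C = β·I_B = 80×0.0223 = 1.78 mA.
V_CE = V_CC − I_C·R_C − I_E·R_E = 11 − 1.78×0.47 − 1.8×0.68 = 8.94 V > V_CE(sat), so the active-region assumption holds.

active; I_C ≈ 1.8 mA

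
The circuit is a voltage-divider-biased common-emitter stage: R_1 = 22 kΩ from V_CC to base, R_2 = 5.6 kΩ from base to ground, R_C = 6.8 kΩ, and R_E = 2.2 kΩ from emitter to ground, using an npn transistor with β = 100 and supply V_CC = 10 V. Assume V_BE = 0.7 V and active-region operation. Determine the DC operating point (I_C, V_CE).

I_C ≈ 0.59 mA, V_CE ≈ 4.7 V

Thevenize the base divider: V_Th = V_CC·R_2/(R_1+R_2) = 10×5.6/27.6 = 2.03 V, R_Th = R_1‖R_2 = 4.46 kΩ.
Base-emitter loop: V_Th = I_B·R_Th + V_BE + (β+1)I_B·R_E, so I_B = (2.03 − 0.7) / (4.46 + 101×2.2) = 0.00586 mA.
I_C = β·I_B = 100×0.00586 = 0.586 mA, and I_E = (β+1)I_B = 0.592 mA.
V_CE = V_CC − I_C·R_C − I_E·R_E = 10 − 0.586×6.8 − 0.592×2.2 = 4.71 V.
V_CE = 4.71 V > 0.2 V confirms active-region operation.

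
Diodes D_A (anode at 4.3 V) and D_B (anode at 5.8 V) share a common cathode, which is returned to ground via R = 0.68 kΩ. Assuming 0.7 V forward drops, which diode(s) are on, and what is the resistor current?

Only D_B conducts; I_R ≈ 7.5 mA

Assume both conduct. Then node N would need to be at both 4.3−0.7 = 3.6 V and 5.8−0.7 = 5.1 V, which is impossible.
Assume only D_B conducts: V_N = 5.8 − 0.7 = 5.1 V, so I_R = 5.1/0.68 = 7.5 mA.
Check D_A: its anode-to-cathode voltage is 4.3 − 5.1 = -0.8 V < 0.7 V, so it is off. The assumption is consistent.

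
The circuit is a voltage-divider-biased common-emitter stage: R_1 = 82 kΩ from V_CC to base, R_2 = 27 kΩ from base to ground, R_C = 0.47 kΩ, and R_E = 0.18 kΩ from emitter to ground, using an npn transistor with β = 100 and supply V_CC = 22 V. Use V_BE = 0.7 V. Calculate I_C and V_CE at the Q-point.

I_C ≈ 12 mA, V_CE ≈ 14 V

Thevenize the base divider: V_Th = V_CC·R_2/(R_1+R_2) = 22×27/109 = 5.45 V, R_Th = R_1‖R_2 = 20.3 kΩ.
Base-emitter loop: V_Th = I_B·R_Th + V_BE + (β+1)I_B·R_E, so I_B = (5.45 − 0.7) / (20.3 + 101×0.18) = 0.123 mA.
I_C = β·I_B = 100×0.123 = 12.3 mA, and I_E = (β+1)I_B = 12.5 mA.
V_CE = V_CC − I_C·R_C − I_E·R_E = 22 − 12.3×0.47 − 12.5×0.18 = 14 V.
V_CE = 14 V > 0.2 V confirms active-region operation.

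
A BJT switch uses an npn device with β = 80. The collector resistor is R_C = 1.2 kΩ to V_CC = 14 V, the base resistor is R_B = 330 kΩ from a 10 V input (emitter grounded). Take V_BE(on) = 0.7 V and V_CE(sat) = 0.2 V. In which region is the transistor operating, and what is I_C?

Assume active. Base-emitter loop: I_B = (V_BB − V_BE)/R_B = (10 − 0.7)/330 = 0.0282 mA.
I_C = β·I_B = 80×0.0282 = 2.25 mA.
V_CE = V_CC − I_C·R_C = 14 − 2.25×1.2 = 11.3 V > V_CE(sat), so the active-region assumption holds.

active; I_C ≈ 2.3 mA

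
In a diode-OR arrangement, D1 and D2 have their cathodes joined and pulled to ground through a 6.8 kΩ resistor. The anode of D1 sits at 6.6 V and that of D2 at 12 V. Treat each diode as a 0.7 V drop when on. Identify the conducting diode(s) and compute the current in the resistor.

Assume both conduct. Then node N would need to be at both 6.6−0.7 = 5.9 V and 12−0.7 = 11.3 V, which is impossible.
Assume only D2 conducts: V_N = 12 − 0.7 = 11.3 V, so I_R = 11.3/6.8 = 1.66 mA.
Check D1: its anode-to-cathode voltage is 6.6 − 11.3 = -4.7 V < 0.7 V, so it is off. The assumption is consistent.

Only D2 conducts; I_R ≈ 1.7 mA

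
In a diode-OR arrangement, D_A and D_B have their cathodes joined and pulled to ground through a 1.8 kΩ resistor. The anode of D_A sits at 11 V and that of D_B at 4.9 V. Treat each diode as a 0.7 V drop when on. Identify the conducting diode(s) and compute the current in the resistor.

Assume both conduct. Then node N would need to be at both 11−0.7 = 10.3 V and 4.9−0.7 = 4.2 V, which is impossible.
Assume only D_A conducts: V_N = 11 − 0.7 = 10.3 V, so I_R = 10.3/1.8 = 5.72 mA.
Check D_B: its anode-to-cathode voltage is 4.9 − 10.3 = -5.4 V < 0.7 V, so it is off. The assumption is consistent.

Only D_A conducts; I_R ≈ 5.7 mA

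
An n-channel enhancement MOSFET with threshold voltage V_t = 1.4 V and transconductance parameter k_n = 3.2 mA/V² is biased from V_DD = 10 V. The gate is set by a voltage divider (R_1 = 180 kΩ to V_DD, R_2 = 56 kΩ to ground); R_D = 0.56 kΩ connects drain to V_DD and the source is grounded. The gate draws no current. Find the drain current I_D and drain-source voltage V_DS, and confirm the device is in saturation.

V_G = V_DD·R_2/(R_1+R_2) = 10×56/236 = 2.37 V. With the source grounded, V_GS = V_G = 2.37 V.
Assume saturation: I_D = (k_n/2)(V_GS − V_t)² = (3.2/2)×(2.37 − 1.4)² = 1.6×0.973² = 1.51 mA.
V_DS = V_DD − I_D·R_D = 10 − 1.51×0.56 = 9.15 V.
Saturation requires V_DS ≥ V_GS − V_t = 0.973 V; 9.15 ≥ 0.973 ✓.

I_D ≈ 1.5 mA, V_DS ≈ 9.2 V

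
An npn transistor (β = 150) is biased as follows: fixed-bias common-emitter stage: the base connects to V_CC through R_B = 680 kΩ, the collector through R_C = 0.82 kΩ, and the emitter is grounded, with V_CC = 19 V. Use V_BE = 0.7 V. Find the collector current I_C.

I_C ≈ 4 mA

Base loop: V_CC = I_B·R_B + V_BE, so I_B = (19 − 0.7)/680 kΩ = 0.0269 mA.
In the active region I_C = β·I_B = 150 × 0.0269 = 4.04 mA.
Collector loop: V_CE = V_CC − I_C·R_C = 19 − 4.04×0.82 = 15.7 V.
Since V_CE = 15.7 V > V_CE(sat) ≈ 0.2 V, the transistor is in the active region as assumed.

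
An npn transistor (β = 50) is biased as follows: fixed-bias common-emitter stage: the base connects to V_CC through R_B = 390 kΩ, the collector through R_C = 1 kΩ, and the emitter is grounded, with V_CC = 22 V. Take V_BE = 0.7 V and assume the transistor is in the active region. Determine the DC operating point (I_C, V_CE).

I_C ≈ 2.7 mA, V_CE ≈ 19 V

Base loop: V_CC = I_B·R_B + V_BE, so I_B = (22 − 0.7)/390 kΩ = 0.0546 mA.
In the active region I_C = β·I_B = 50 × 0.0546 = 2.73 mA.
Collector loop: V_CE = V_CC − I_C·R_C = 22 − 2.73×1 = 19.3 V.
Since V_CE = 19.3 V > V_CE(sat) ≈ 0.2 V, the transistor is in the active region as assumed.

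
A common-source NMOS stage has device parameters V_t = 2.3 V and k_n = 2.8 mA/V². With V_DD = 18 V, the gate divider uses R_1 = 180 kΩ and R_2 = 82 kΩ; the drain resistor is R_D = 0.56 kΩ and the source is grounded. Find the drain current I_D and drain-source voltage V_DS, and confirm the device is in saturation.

I_D ≈ 16 mA, V_DS ≈ 9.3 V

V_G = V_DD·R_2/(R_1+R_2) = 18×82/262 = 5.63 V. With the source grounded, V_GS = V_G = 5.63 V.
Assume saturation: I_D = (k_n/2)(V_GS − V_t)² = (2.8/2)×(5.63 − 2.3)² = 1.4×3.33² = 15.6 mA.
V_DS = V_DD − I_D·R_D = 18 − 15.6×0.56 = 9.29 V.
Saturation requires V_DS ≥ V_GS − V_t = 3.33 V; 9.29 ≥ 3.33 ✓.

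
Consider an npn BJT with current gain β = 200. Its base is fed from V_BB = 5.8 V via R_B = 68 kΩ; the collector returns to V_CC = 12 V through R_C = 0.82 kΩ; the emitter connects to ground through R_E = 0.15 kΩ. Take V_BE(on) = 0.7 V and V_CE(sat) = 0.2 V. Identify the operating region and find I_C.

Assume active. Base-emitter loop: I_B = (V_BB − V_BE)/(R_B + (β+1)R_E) = (5.8 − 0.7)/(68 + 201×0.15) = 0.052 mA.
I_C = β·I_B = 200×0.052 = 10.4 mA.
V_CE = V_CC − I_C·R_C − I_E·R_E = 12 − 10.4×0.82 − 10.4×0.15 = 1.91 V > V_CE(sat), so the active-region assumption holds.

active; I_C ≈ 10 mA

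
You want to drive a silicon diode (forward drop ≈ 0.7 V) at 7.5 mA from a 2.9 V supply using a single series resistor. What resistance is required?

R ≈ 0.29 kΩ

The resistor drops V_S − V_D = 2.9 − 0.7 = 2.2 V at 7.5 mA.
R = 2.2 V / 7.5 mA = 0.293 kΩ.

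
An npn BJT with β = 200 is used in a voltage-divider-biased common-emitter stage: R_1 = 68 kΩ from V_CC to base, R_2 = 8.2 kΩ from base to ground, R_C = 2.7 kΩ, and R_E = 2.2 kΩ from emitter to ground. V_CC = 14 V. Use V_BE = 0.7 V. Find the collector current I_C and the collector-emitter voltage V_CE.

I_C ≈ 0.36 mA, V_CE ≈ 12 V

Thevenize the base divider: V_Th = V_CC·R_2/(R_1+R_2) = 14×8.2/76.2 = 1.51 V, R_Th = R_1‖R_2 = 7.32 kΩ.
Base-emitter loop: V_Th = I_B·R_Th + V_BE + (β+1)I_B·R_E, so I_B = (1.51 − 0.7) / (7.32 + 201×2.2) = 0.00179 mA.
I_C = β·I_B = 200×0.00179 = 0.359 mA, and I_E = (β+1)I_B = 0.361 mA.
V_CE = V_CC − I_C·R_C − I_E·R_E = 14 − 0.359×2.7 − 0.361×2.2 = 12.2 V.
V_CE = 12.2 V > 0.2 V confirms active-region operation.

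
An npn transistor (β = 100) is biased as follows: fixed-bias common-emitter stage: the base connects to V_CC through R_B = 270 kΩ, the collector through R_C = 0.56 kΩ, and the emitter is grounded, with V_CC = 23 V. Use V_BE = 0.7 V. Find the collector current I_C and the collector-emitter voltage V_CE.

Base loop: V_CC = I_B·R_B + V_BE, so I_B = (23 − 0.7)/270 kΩ = 0.0826 mA.
In the active region I_C = β·I_B = 100 × 0.0826 = 8.26 mA.
Collector loop: V_CE = V_CC − I_C·R_C = 23 − 8.26×0.56 = 18.4 V.
Since V_CE = 18.4 V > V_CE(sat) ≈ 0.2 V, the transistor is in the active region as assumed.

I_C ≈ 8.3 mA, V_CE ≈ 18 V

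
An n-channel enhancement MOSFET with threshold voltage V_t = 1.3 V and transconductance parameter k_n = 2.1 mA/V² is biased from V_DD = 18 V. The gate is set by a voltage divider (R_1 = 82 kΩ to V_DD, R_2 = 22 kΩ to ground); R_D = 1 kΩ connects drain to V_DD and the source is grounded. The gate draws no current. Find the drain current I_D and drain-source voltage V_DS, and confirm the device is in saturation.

I_D ≈ 6.6 mA, V_DS ≈ 11 V

V_G = V_DD·R_2/(R_1+R_2) = 18×22/104 = 3.81 V. With the source grounded, V_GS = V_G = 3.81 V.
Assume saturation: I_D = (k_n/2)(V_GS − V_t)² = (2.1/2)×(3.81 − 1.3)² = 1.05×2.51² = 6.6 mA.
V_DS = V_DD − I_D·R_D = 18 − 6.6×1 = 11.4 V.
Saturation requires V_DS ≥ V_GS − V_t = 2.51 V; 11.4 ≥ 2.51 ✓.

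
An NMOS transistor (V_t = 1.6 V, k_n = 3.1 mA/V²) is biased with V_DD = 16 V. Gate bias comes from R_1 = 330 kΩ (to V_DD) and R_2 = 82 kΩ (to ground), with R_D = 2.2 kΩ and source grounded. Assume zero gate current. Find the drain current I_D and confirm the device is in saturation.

I_D ≈ 3.9 mA

V_G = V_DD·R_2/(R_1+R_2) = 16×82/412 = 3.18 V. With the source grounded, V_GS = V_G = 3.18 V.
Assume saturation: I_D = (k_n/2)(V_GS − V_t)² = (3.1/2)×(3.18 − 1.6)² = 1.55×1.58² = 3.89 mA.
V_DS = V_DD − I_D·R_D = 16 − 3.89×2.2 = 7.44 V.
Saturation requires V_DS ≥ V_GS − V_t = 1.58 V; 7.44 ≥ 1.58 ✓.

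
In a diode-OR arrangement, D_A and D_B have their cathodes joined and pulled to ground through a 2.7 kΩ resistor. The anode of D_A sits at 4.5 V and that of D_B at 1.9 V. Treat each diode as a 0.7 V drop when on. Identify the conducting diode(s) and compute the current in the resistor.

Only D_A conducts; I_R ≈ 1.4 mA

Assume both conduct. Then node N would need to be at both 4.5−0.7 = 3.8 V and 1.9−0.7 = 1.2 V, which is impossible.
Assume only D_A conducts: V_N = 4.5 − 0.7 = 3.8 V, so I_R = 3.8/2.7 = 1.41 mA.
Check D_B: its anode-to-cathode voltage is 1.9 − 3.8 = -1.9 V < 0.7 V, so it is off. The assumption is consistent.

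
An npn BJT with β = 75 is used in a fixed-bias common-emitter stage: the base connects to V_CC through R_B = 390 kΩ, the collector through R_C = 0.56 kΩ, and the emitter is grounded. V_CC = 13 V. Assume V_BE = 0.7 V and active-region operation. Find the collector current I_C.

Base loop: V_CC = I_B·R_B + V_BE, so I_B = (13 − 0.7)/390 kΩ = 0.0315 mA.
In the active region I_C = β·I_B = 75 × 0.0315 = 2.37 mA.
Collector loop: V_CE = V_CC − I_C·R_C = 13 − 2.37×0.56 = 11.7 V.
Since V_CE = 11.7 V > V_CE(sat) ≈ 0.2 V, the transistor is in the active region as assumed.

I_C ≈ 2.4 mA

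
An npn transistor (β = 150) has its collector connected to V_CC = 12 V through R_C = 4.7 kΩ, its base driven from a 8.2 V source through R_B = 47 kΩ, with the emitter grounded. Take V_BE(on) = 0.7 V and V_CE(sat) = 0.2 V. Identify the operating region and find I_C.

saturation; I_C ≈ 2.5 mA

Assume active: I_B = (8.2 − 0.7)/47 = 0.16 mA, giving I_C = β·I_B = 23.9 mA.
But then V_CE = 12 − 23.9×4.7 = -100 V < V_CE(sat) = 0.2 V — impossible in the active region.
So the transistor is saturated. With V_CE = 0.2 V, I_C = (V_CC − 0.2)/R_C = 11.8/4.7 = 2.51 mA.
Check: β·I_B = 23.9 mA > I_C = 2.51 mA, confirming saturation.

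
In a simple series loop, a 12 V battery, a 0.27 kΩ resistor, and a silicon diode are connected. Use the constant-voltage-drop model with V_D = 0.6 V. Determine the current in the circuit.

KVL around the loop: 12 = V_D + I·R = 0.6 + I × 0.27 kΩ.
So I = (12 − 0.6) / 0.27 kΩ = 11.4 / 0.27 = 42.2 mA.

I ≈ 42 mA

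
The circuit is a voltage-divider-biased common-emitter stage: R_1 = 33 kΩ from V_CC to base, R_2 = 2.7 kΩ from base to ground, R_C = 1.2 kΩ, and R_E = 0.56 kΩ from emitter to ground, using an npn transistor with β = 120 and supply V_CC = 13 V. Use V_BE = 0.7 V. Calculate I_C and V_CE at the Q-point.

Thevenize the base divider: V_Th = V_CC·R_2/(R_1+R_2) = 13×2.7/35.7 = 0.983 V, R_Th = R_1‖R_2 = 2.5 kΩ.
Base-emitter loop: V_Th = I_B·R_Th + V_BE + (β+1)I_B·R_E, so I_B = (0.983 − 0.7) / (2.5 + 121×0.56) = 0.00403 mA.
I_C = β·I_B = 120×0.00403 = 0.484 mA, and I_E = (β+1)I_B = 0.488 mA.
V_CE = V_CC − I_C·R_C − I_E·R_E = 13 − 0.484×1.2 − 0.488×0.56 = 12.1 V.
V_CE = 12.1 V > 0.2 V confirms active-region operation.

I_C ≈ 0.48 mA, V_CE ≈ 12 V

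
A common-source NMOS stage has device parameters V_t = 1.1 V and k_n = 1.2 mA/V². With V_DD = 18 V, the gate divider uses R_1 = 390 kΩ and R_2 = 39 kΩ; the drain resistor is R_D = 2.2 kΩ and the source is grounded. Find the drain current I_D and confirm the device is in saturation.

I_D ≈ 0.17 mA

V_G = V_DD·R_2/(R_1+R_2) = 18×39/429 = 1.64 V. With the source grounded, V_GS = V_G = 1.64 V.
Assume saturation: I_D = (k_n/2)(V_GS − V_t)² = (1.2/2)×(1.64 − 1.1)² = 0.6×0.536² = 0.173 mA.
V_DS = V_DD − I_D·R_D = 18 − 0.173×2.2 = 17.6 V.
Saturation requires V_DS ≥ V_GS − V_t = 0.536 V; 17.6 ≥ 0.536 ✓.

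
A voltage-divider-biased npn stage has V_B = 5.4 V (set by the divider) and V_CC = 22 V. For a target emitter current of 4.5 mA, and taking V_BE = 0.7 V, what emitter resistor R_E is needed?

R_E ≈ 1 kΩ

V_E = V_B − V_BE = 5.4 − 0.7 = 4.7 V.
R_E = V_E / I_E = 4.7 / 4.5 = 1.04 kΩ.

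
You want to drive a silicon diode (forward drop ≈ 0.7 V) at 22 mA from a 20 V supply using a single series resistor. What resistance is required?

The resistor drops V_S − V_D = 20 − 0.7 = 19.3 V at 22 mA.
R = 19.3 V / 22 mA = 0.877 kΩ.

R ≈ 0.88 kΩ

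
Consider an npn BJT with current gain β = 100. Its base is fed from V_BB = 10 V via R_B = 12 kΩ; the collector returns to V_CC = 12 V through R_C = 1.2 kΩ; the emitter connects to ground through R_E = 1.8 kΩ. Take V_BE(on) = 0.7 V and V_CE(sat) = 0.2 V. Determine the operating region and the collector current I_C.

saturation; I_C ≈ 3.8 mA

Assume active: I_B = (10 − 0.7)/(12 + 101×1.8) = 0.048 mA, I_C = β·I_B = 4.8 mA.
Then V_CE = 12 − 4.8×1.2 − 4.85×1.8 = -2.48 V < 0.2 V — the active assumption fails.
Re-solve with V_CE = 0.2 V. KCL at the emitter: V_E/R_E = (V_BB−0.7−V_E)/R_B + (V_CC−0.2−V_E)/R_C, giving V_E = 7.21 V.
I_C = (V_CC − 0.2 − V_E)/R_C = (11.8 − 7.21)/1.2 = 3.83 mA.
Check: I_B = (9.3 − 7.21)/12 = 0.175 mA, and β·I_B = 17.5 mA > I_C, confirming saturation.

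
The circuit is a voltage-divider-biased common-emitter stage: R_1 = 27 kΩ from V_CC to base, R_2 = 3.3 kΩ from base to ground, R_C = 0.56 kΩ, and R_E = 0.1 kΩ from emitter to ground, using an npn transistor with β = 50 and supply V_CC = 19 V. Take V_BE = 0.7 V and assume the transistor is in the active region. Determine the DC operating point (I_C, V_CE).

Thevenize the base divider: V_Th = V_CC·R_2/(R_1+R_2) = 19×3.3/30.3 = 2.07 V, R_Th = R_1‖R_2 = 2.94 kΩ.
Base-emitter loop: V_Th = I_B·R_Th + V_BE + (β+1)I_B·R_E, so I_B = (2.07 − 0.7) / (2.94 + 51×0.1) = 0.17 mA.
I_C = β·I_B = 50×0.17 = 8.51 mA, and I_E = (β+1)I_B = 8.69 mA.
V_CE = V_CC − I_C·R_C − I_E·R_E = 19 − 8.51×0.56 − 8.69×0.1 = 13.4 V.
V_CE = 13.4 V > 0.2 V confirms active-region operation.

I_C ≈ 8.5 mA, V_CE ≈ 13 V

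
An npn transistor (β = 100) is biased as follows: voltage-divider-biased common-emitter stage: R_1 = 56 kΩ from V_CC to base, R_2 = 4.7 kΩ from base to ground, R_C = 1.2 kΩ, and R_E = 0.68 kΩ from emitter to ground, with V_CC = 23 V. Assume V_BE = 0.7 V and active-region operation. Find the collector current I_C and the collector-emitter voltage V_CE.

Thevenize the base divider: V_Th = V_CC·R_2/(R_1+R_2) = 23×4.7/60.7 = 1.78 V, R_Th = R_1‖R_2 = 4.34 kΩ.
Base-emitter loop: V_Th = I_B·R_Th + V_BE + (β+1)I_B·R_E, so I_B = (1.78 − 0.7) / (4.34 + 101×0.68) = 0.0148 mA.
I_C = β·I_B = 100×0.0148 = 1.48 mA, and I_E = (β+1)I_B = 1.5 mA.
V_CE = V_CC − I_C·R_C − I_E·R_E = 23 − 1.48×1.2 − 1.5×0.68 = 20.2 V.
V_CE = 20.2 V > 0.2 V confirms active-region operation.

I_C ≈ 1.5 mA, V_CE ≈ 20 V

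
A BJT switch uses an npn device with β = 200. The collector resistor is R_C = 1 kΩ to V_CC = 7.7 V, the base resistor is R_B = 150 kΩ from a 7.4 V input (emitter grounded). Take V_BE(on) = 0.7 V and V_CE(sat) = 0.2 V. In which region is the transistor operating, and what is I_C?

Assume active: I_B = (7.4 − 0.7)/150 = 0.0447 mA, giving I_C = β·I_B = 8.93 mA.
But then V_CE = 7.7 − 8.93×1 = -1.23 V < V_CE(sat) = 0.2 V — impossible in the active region.
So the transistor is saturated. With V_CE = 0.2 V, I_C = (V_CC − 0.2)/R_C = 7.5/1 = 7.5 mA.
Check: β·I_B = 8.93 mA > I_C = 7.5 mA, confirming saturation.

saturation; I_C ≈ 7.5 mA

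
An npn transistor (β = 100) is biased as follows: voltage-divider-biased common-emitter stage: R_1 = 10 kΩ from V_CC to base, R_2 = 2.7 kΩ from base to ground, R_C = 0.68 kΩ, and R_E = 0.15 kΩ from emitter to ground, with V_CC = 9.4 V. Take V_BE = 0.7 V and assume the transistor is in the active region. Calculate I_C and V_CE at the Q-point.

Thevenize the base divider: V_Th = V_CC·R_2/(R_1+R_2) = 9.4×2.7/12.7 = 2 V, R_Th = R_1‖R_2 = 2.13 kΩ.
Base-emitter loop: V_Th = I_B·R_Th + V_BE + (β+1)I_B·R_E, so I_B = (2 − 0.7) / (2.13 + 101×0.15) = 0.0752 mA.
I_C = β·I_B = 100×0.0752 = 7.52 mA, and I_E = (β+1)I_B = 7.59 mA.
V_CE = V_CC − I_C·R_C − I_E·R_E = 9.4 − 7.52×0.68 − 7.59×0.15 = 3.15 V.
V_CE = 3.15 V > 0.2 V confirms active-region operation.

I_C ≈ 7.5 mA, V_CE ≈ 3.2 V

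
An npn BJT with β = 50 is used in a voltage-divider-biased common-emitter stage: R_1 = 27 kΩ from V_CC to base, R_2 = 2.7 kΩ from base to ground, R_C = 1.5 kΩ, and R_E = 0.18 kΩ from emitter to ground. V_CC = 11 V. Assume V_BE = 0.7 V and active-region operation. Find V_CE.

V_CE ≈ 8.8 V

Thevenize the base divider: V_Th = V_CC·R_2/(R_1+R_2) = 11×2.7/29.7 = 1 V, R_Th = R_1‖R_2 = 2.45 kΩ.
Base-emitter loop: V_Th = I_B·R_Th + V_BE + (β+1)I_B·R_E, so I_B = (1 − 0.7) / (2.45 + 51×0.18) = 0.0258 mA.
I_C = β·I_B = 50×0.0258 = 1.29 mA, and I_E = (β+1)I_B = 1.32 mA.
V_CE = V_CC − I_C·R_C − I_E·R_E = 11 − 1.29×1.5 − 1.32×0.18 = 8.83 V.
V_CE = 8.83 V > 0.2 V confirms active-region operation.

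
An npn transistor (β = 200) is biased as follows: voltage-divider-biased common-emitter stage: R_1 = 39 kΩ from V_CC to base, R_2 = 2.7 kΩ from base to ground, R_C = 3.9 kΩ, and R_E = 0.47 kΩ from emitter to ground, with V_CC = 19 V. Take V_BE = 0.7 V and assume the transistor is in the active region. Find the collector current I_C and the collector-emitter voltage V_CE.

Thevenize the base divider: V_Th = V_CC·R_2/(R_1+R_2) = 19×2.7/41.7 = 1.23 V, R_Th = R_1‖R_2 = 2.53 kΩ.
Base-emitter loop: V_Th = I_B·R_Th + V_BE + (β+1)I_B·R_E, so I_B = (1.23 − 0.7) / (2.53 + 201×0.47) = 0.00547 mA.
I_C = β·I_B = 200×0.00547 = 1.09 mA, and I_E = (β+1)I_B = 1.1 mA.
V_CE = V_CC − I_C·R_C − I_E·R_E = 19 − 1.09×3.9 − 1.1×0.47 = 14.2 V.
V_CE = 14.2 V > 0.2 V confirms active-region operation.

I_C ≈ 1.1 mA, V_CE ≈ 14 V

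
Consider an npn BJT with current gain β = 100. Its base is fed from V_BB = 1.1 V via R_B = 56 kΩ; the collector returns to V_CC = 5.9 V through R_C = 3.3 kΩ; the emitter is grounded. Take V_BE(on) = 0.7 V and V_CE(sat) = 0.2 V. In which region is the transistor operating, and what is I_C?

Assume active. Base-emitter loop: I_B = (V_BB − V_BE)/R_B = (1.1 − 0.7)/56 = 0.00714 mA.
I_C = β·I_B = 100×0.00714 = 0.714 mA.
V_CE = V_CC − I_C·R_C = 5.9 − 0.714×3.3 = 3.54 V > V_CE(sat), so the active-region assumption holds.

active; I_C ≈ 0.71 mA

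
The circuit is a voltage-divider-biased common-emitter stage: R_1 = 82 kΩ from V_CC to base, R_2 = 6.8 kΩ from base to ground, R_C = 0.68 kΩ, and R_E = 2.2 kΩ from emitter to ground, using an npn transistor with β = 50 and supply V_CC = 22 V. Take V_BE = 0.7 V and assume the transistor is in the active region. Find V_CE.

V_CE ≈ 21 V

Thevenize the base divider: V_Th = V_CC·R_2/(R_1+R_2) = 22×6.8/88.8 = 1.68 V, R_Th = R_1‖R_2 = 6.28 kΩ.
Base-emitter loop: V_Th = I_B·R_Th + V_BE + (β+1)I_B·R_E, so I_B = (1.68 − 0.7) / (6.28 + 51×2.2) = 0.00831 mA.
I_C = β·I_B = 50×0.00831 = 0.416 mA, and I_E = (β+1)I_B = 0.424 mA.
V_CE = V_CC − I_C·R_C − I_E·R_E = 22 − 0.416×0.68 − 0.424×2.2 = 20.8 V.
V_CE = 20.8 V > 0.2 V confirms active-region operation.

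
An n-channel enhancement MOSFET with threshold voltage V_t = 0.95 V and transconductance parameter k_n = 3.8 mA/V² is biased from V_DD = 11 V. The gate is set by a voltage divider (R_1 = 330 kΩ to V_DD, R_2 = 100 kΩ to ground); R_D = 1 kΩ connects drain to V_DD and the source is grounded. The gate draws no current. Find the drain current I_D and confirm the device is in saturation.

V_G = V_DD·R_2/(R_1+R_2) = 11×100/430 = 2.56 V. With the source grounded, V_GS = V_G = 2.56 V.
Assume saturation: I_D = (k_n/2)(V_GS − V_t)² = (3.8/2)×(2.56 − 0.95)² = 1.9×1.61² = 4.91 mA.
V_DS = V_DD − I_D·R_D = 11 − 4.91×1 = 6.09 V.
Saturation requires V_DS ≥ V_GS − V_t = 1.61 V; 6.09 ≥ 1.61 ✓.

I_D ≈ 4.9 mA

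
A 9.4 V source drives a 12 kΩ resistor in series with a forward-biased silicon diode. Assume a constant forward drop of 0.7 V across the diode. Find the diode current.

KVL around the loop: 9.4 = V_D + I·R = 0.7 + I × 12 kΩ.
So I = (9.4 − 0.7) / 12 kΩ = 8.7 / 12 = 0.725 mA.

I ≈ 0.73 mA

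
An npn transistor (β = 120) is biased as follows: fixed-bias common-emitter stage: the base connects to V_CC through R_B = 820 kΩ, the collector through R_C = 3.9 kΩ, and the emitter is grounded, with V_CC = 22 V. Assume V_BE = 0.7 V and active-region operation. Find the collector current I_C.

Base loop: V_CC = I_B·R_B + V_BE, so I_B = (22 − 0.7)/820 kΩ = 0.026 mA.
In the active region I_C = β·I_B = 120 × 0.026 = 3.12 mA.
Collector loop: V_CE = V_CC − I_C·R_C = 22 − 3.12×3.9 = 9.84 V.
Since V_CE = 9.84 V > V_CE(sat) ≈ 0.2 V, the transistor is in the active region as assumed.

I_C ≈ 3.1 mA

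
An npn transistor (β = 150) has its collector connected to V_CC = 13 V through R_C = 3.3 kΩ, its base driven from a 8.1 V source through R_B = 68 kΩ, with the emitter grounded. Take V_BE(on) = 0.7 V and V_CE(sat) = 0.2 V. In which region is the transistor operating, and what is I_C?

Assume active: I_B = (8.1 − 0.7)/68 = 0.109 mA, giving I_C = β·I_B = 16.3 mA.
But then V_CE = 13 − 16.3×3.3 = -40.9 V < V_CE(sat) = 0.2 V — impossible in the active region.
So the transistor is saturated. With V_CE = 0.2 V, I_C = (V_CC − 0.2)/R_C = 12.8/3.3 = 3.88 mA.
Check: β·I_B = 16.3 mA > I_C = 3.88 mA, confirming saturation.

saturation; I_C ≈ 3.9 mA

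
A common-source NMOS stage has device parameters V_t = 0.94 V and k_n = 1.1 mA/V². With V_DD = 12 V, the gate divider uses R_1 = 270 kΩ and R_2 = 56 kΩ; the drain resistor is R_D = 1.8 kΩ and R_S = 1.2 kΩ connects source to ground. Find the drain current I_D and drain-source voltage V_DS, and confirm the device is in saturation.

I_D ≈ 0.31 mA, V_DS ≈ 11 V

V_G = V_DD·R_2/(R_1+R_2) = 12×56/326 = 2.06 V.
Assume saturation: I_D = (k_n/2)(V_GS − V_t)² with V_GS = V_G − I_D·R_S = 2.06 − 1.2·I_D.
Substituting gives 0.792·I_D² − 2.48·I_D + 0.692 = 0, with roots I_D = 0.309 or 2.82 mA.
The root I_D = 2.82 mA gives V_GS = -1.33 V ≤ V_t, so take I_D = 0.309 mA.
Then V_GS = 1.69 V and V_DS = V_DD − I_D(R_D+R_S) = 12 − 0.309×3 = 11.1 V.
Saturation requires V_DS ≥ V_GS − V_t = 0.75 V; 11.1 ≥ 0.75 ✓.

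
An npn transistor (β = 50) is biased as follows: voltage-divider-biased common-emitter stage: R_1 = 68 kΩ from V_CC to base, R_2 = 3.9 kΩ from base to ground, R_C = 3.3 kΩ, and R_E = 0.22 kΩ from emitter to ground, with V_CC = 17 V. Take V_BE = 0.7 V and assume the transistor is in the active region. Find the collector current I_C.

I_C ≈ 0.74 mA

Thevenize the base divider: V_Th = V_CC·R_2/(R_1+R_2) = 17×3.9/71.9 = 0.922 V, R_Th = R_1‖R_2 = 3.69 kΩ.
Base-emitter loop: V_Th = I_B·R_Th + V_BE + (β+1)I_B·R_E, so I_B = (0.922 − 0.7) / (3.69 + 51×0.22) = 0.0149 mA.
I_C = β·I_B = 50×0.0149 = 0.745 mA, and I_E = (β+1)I_B = 0.76 mA.
V_CE = V_CC − I_C·R_C − I_E·R_E = 17 − 0.745×3.3 − 0.76×0.22 = 14.4 V.
V_CE = 14.4 V > 0.2 V confirms active-region operation.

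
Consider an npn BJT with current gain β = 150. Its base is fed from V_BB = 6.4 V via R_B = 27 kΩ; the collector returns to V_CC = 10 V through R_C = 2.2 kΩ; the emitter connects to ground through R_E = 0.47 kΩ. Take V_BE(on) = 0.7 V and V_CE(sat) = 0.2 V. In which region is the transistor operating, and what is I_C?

Assume active: I_B = (6.4 − 0.7)/(27 + 151×0.47) = 0.0582 mA, I_C = β·I_B = 8.73 mA.
Then V_CE = 10 − 8.73×2.2 − 8.79×0.47 = -13.3 V < 0.2 V — the active assumption fails.
Re-solve with V_CE = 0.2 V. KCL at the emitter: V_E/R_E = (V_BB−0.7−V_E)/R_B + (V_CC−0.2−V_E)/R_C, giving V_E = 1.78 V.
I_C = (V_CC − 0.2 − V_E)/R_C = (9.8 − 1.78)/2.2 = 3.64 mA.
Check: I_B = (5.7 − 1.78)/27 = 0.145 mA, and β·I_B = 21.8 mA > I_C, confirming saturation.

saturation; I_C ≈ 3.6 mA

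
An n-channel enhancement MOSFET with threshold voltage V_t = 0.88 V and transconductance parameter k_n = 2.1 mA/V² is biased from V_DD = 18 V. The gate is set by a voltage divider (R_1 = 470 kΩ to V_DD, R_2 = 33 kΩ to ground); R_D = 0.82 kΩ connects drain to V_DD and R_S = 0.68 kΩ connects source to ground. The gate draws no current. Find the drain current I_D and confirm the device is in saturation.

V_G = V_DD·R_2/(R_1+R_2) = 18×33/503 = 1.18 V.
Assume saturation: I_D = (k_n/2)(V_GS − V_t)² with V_GS = V_G − I_D·R_S = 1.18 − 0.68·I_D.
Substituting gives 0.486·I_D² − 1.43·I_D + 0.0951 = 0, with roots I_D = 0.0681 or 2.88 mA.
The root I_D = 2.88 mA gives V_GS = -0.775 V ≤ V_t, so take I_D = 0.0681 mA.
Then V_GS = 1.13 V and V_DS = V_DD − I_D(R_D+R_S) = 18 − 0.0681×1.5 = 17.9 V.
Saturation requires V_DS ≥ V_GS − V_t = 0.255 V; 17.9 ≥ 0.255 ✓.

I_D ≈ 0.068 mA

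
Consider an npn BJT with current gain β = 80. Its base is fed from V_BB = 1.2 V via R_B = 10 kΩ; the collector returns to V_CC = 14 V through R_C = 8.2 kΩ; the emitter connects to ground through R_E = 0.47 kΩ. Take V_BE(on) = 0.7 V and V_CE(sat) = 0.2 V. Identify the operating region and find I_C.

Assume active. Base-emitter loop: I_B = (V_BB − V_BE)/(R_B + (β+1)R_E) = (1.2 − 0.7)/(10 + 81×0.47) = 0.0104 mA.
I_C = β·I_B = 80×0.0104 = 0.832 mA.
V_CE = V_CC − I_C·R_C − I_E·R_E = 14 − 0.832×8.2 − 0.843×0.47 = 6.78 V > V_CE(sat), so the active-region assumption holds.

active; I_C ≈ 0.83 mA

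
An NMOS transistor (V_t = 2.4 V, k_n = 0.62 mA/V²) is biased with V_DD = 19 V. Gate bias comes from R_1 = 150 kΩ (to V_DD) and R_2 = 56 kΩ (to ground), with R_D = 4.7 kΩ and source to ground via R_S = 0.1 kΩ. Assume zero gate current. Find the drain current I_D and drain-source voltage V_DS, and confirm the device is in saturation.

V_G = V_DD·R_2/(R_1+R_2) = 19×56/206 = 5.17 V.
Assume saturation: I_D = (k_n/2)(V_GS − V_t)² with V_GS = V_G − I_D·R_S = 5.17 − 0.1·I_D.
Substituting gives 0.0031·I_D² − 1.17·I_D + 2.37 = 0, with roots I_D = 2.03 or 376 mA.
The root I_D = 376 mA gives V_GS = -32.4 V ≤ V_t, so take I_D = 2.03 mA.
Then V_GS = 4.96 V and V_DS = V_DD − I_D(R_D+R_S) = 19 − 2.03×4.8 = 9.24 V.
Saturation requires V_DS ≥ V_GS − V_t = 2.56 V; 9.24 ≥ 2.56 ✓.

I_D ≈ 2 mA, V_DS ≈ 9.2 V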